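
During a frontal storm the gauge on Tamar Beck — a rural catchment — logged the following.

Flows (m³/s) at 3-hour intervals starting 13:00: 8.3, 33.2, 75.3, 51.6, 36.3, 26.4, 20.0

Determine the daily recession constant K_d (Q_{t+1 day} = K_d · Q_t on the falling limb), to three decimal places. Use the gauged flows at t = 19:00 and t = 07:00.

Between t = 19:00 and t = 07:00 the flow falls from 75.3 to 20.0 m³/s over 4×3 h = 12 h.
Per-interval ratio K = (20.0/75.3)^(1/4) = 0.7179; K_d = K^(24/3) = 0.071.

K_d ≈ 0.071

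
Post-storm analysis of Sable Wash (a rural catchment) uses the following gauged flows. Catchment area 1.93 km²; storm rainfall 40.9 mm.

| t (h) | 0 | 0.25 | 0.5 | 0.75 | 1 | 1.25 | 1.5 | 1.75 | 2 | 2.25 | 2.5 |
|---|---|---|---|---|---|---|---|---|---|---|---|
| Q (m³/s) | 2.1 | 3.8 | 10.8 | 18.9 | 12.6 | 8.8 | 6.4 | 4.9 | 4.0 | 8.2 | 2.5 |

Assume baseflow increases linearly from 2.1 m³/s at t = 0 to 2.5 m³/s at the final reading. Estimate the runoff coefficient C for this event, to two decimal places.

C ≈ 0.66

ΣQ_DR = 57.70 m³/s; V = ΣQ_DR·Δt = 51930 m³.
Runoff depth d = V / A = 26.91 mm.
C = d / P = 26.91 / 40.9 = 0.66.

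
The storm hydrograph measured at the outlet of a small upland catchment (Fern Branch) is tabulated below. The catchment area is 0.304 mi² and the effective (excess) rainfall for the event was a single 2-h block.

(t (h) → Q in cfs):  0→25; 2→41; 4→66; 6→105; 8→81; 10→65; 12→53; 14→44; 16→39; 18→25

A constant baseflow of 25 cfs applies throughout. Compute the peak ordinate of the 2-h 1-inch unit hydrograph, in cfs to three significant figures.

U_p ≈ 26.7 cfs

Direct runoff: 0.0, 16.0, 41.0, 80.0, 56.0, 40.0, 28.0, 19.0, 14.0, 0.0 cfs; ΣQ_DR = 294.0 cfs, peak = 80.0 cfs.
Runoff depth d = ΣQ_DR·Δt / A = 294.0 × 7200 / (0.304 mi²) = 2.997 in.
The 1-inch UH is the DRH scaled by (1 in)/d, so U_p = 80.0 × 1/2.997 = 26.7 cfs.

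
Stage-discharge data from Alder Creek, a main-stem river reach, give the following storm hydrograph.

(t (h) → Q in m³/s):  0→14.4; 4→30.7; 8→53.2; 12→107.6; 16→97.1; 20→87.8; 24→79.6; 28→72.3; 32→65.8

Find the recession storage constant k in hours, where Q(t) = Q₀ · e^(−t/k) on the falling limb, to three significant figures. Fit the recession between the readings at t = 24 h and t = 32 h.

On the falling limb, Q drops from 79.6 to 65.8 m³/s between t = 24 h and t = 32 h (Δt = 8 h).
k = −Δt / ln(Q₂/Q₁) = −8 / ln(65.8/79.6) = 42.0 h.

k ≈ 42.0 h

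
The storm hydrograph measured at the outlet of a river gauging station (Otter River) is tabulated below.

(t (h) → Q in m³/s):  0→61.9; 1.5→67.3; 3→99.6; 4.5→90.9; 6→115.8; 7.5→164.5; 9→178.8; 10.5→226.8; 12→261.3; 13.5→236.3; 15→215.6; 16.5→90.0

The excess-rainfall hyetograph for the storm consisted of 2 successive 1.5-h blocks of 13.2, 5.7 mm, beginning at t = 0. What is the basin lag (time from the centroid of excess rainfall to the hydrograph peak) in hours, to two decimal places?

t_L ≈ 10.80 h

Centroid of excess rainfall: t_c = Σ P_i·t̄_i / ΣP_i = 1.2024 h (block centres at 0.75, 2.25 h).
Hydrograph peak occurs at t = 12 h, so basin lag t_L = 12 − 1.2024 = 10.80 h.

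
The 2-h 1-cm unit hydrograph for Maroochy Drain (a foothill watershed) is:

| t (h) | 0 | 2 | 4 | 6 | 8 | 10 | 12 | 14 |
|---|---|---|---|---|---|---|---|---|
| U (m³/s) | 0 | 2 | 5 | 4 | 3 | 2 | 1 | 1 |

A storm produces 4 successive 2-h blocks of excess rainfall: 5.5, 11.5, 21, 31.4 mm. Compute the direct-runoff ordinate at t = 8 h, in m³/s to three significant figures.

By discrete convolution, Q_j = Σ (P_i / 10 mm) · U_{j−i}.
At t = 8 h (j=4): Q = (5.5/10)·3 + (11.5/10)·4 + (21/10)·5 + (31.4/10)·2 = 23.0 m³/s.

Q ≈ 23.0 m³/s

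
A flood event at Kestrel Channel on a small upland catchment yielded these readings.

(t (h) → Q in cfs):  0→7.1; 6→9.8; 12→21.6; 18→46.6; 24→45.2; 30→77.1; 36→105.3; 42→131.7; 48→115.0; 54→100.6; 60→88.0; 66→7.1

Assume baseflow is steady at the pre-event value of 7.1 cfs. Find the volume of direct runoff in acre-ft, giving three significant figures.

V ≈ 332 acre-ft

Direct-runoff ordinates (Q − Q_b): 0.0, 2.7, 14.5, 39.5, 38.1, 70.0, 98.2, 124.6, 107.9, 93.5, 80.9, 0.0 cfs.
ΣQ_DR = 669.9 cfs.
With Δt = 6 h = 21600 s, V = ΣQ_DR · Δt = 669.9 × 21600 = 1.45 × 10^7 ft³ = 332 acre-ft.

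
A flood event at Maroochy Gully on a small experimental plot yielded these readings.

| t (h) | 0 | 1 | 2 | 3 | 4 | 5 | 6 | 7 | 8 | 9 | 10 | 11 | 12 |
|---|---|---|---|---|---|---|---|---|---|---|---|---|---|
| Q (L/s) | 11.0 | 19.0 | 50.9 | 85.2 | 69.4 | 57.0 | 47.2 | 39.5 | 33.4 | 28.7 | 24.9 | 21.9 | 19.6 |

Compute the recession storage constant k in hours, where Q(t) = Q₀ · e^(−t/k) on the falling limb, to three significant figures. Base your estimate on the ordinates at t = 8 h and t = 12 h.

On the falling limb, Q drops from 33.4 to 19.6 L/s between t = 8 h and t = 12 h (Δt = 4 h).
k = −Δt / ln(Q₂/Q₁) = −4 / ln(19.6/33.4) = 7.50 h.

k ≈ 7.50 h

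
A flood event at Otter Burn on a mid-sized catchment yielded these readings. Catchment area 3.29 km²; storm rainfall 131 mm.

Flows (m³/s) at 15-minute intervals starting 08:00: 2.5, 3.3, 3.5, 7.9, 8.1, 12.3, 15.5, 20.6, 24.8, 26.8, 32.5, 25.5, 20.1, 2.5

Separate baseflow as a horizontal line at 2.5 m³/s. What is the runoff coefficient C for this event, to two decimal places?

ΣQ_DR = 170.9 m³/s; V = ΣQ_DR·Δt = 1.538 × 10^5 m³.
Runoff depth d = V / A = 46.75 mm.
C = d / P = 46.75 / 131 = 0.36.

C ≈ 0.36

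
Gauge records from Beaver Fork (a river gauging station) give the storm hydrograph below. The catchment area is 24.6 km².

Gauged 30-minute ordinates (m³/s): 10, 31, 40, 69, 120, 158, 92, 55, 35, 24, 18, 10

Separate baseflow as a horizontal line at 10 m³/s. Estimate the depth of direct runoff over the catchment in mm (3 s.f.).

d ≈ 39.7 mm

Direct runoff: 0.0, 21.0, 30.0, 59.0, 110.0, 148.0, 82.0, 45.0, 25.0, 14.0, 8.0, 0.0 m³/s; ΣQ_DR = 542.0 m³/s.
V = ΣQ_DR · Δt = 542.0 × 1800 s = 9.756 × 10^5 m³.
Over A = 24.6 km², depth = V / A = 39.7 mm.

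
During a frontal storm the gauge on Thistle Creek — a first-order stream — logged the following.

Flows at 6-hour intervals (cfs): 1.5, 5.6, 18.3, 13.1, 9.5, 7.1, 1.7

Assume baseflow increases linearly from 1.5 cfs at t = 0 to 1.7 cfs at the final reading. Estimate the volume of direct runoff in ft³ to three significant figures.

V ≈ 9.85 × 10^5 ft³

Direct-runoff ordinates (Q − Q_b): 0.00, 4.07, 16.73, 11.50, 7.87, 5.43, 0.00 cfs.
ΣQ_DR = 45.60 cfs.
With Δt = 6 h = 21600 s, V = ΣQ_DR · Δt = 45.60 × 21600 = 9.85 × 10^5 ft³.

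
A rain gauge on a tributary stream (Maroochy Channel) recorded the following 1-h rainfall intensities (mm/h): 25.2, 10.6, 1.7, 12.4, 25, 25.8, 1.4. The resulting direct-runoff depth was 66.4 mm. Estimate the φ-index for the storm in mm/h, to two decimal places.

φ ≈ 6.52 mm/h

Only the 5 blocks with intensity above φ contribute runoff: 25.2, 10.6, 12.4, 25, 25.8 mm/h.
Σ(I−φ)·Δt = d  ⇒  (25.2+10.6+12.4+25+25.8 − 5φ)·1 = 66.4
φ = (99.00 − 66.4/1) / 5 = 6.52 mm/h.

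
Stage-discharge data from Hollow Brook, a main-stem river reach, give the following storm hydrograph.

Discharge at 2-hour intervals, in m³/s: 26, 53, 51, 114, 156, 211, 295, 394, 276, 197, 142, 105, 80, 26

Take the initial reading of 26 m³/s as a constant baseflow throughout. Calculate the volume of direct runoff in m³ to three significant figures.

V ≈ 1.27 × 10^7 m³

Direct-runoff ordinates (Q − Q_b): 0.0, 27.0, 25.0, 88.0, 130.0, 185.0, 269.0, 368.0, 250.0, 171.0, 116.0, 79.0, 54.0, 0.0 m³/s.
ΣQ_DR = 1762 m³/s.
With Δt = 2 h = 7200 s, V = ΣQ_DR · Δt = 1762 × 7200 = 1.27 × 10^7 m³.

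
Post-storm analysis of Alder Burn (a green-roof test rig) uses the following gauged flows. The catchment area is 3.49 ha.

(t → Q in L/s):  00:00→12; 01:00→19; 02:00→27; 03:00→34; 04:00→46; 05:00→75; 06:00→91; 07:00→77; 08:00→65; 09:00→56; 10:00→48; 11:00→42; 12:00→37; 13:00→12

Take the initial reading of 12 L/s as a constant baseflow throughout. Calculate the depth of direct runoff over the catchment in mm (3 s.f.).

d ≈ 48.8 mm

Direct runoff: 0.0, 7.0, 15.0, 22.0, 34.0, 63.0, 79.0, 65.0, 53.0, 44.0, 36.0, 30.0, 25.0, 0.0 L/s; ΣQ_DR = 473.0 L/s.
V = ΣQ_DR · Δt = 473.0 × 3600 s = 1.703 × 10^6 L.
Over A = 3.49 ha, depth = V / A = 48.8 mm.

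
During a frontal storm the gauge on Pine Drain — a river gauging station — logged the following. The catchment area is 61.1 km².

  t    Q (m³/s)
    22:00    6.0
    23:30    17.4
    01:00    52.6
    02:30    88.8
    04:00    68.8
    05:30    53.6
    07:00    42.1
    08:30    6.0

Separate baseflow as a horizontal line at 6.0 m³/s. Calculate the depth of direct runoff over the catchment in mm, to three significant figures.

d ≈ 25.4 mm

Direct runoff: 0.0, 11.4, 46.6, 82.8, 62.8, 47.6, 36.1, 0.0 m³/s; ΣQ_DR = 287.3 m³/s.
V = ΣQ_DR · Δt = 287.3 × 5400 s = 1.551 × 10^6 m³.
Over A = 61.1 km², depth = V / A = 25.4 mm.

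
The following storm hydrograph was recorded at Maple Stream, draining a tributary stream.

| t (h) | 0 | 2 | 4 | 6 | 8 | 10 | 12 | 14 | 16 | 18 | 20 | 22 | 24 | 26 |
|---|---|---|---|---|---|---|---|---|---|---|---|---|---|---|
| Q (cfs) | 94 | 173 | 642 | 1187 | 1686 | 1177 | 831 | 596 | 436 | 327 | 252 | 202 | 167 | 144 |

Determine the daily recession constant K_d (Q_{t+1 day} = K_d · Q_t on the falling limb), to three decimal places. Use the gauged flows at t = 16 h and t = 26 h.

K_d ≈ 0.070

Between t = 16 h and t = 26 h the flow falls from 436 to 144 cfs over 5×2 h = 10 h.
Per-interval ratio K = (144/436)^(1/5) = 0.8013; K_d = K^(24/2) = 0.070.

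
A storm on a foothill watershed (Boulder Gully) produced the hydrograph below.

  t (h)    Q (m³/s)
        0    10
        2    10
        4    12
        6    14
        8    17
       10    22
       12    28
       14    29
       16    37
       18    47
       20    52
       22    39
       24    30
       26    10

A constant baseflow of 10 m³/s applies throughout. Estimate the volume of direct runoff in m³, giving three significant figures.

Direct-runoff ordinates (Q − Q_b): 0.0, 0.0, 2.0, 4.0, 7.0, 12.0, 18.0, 19.0, 27.0, 37.0, 42.0, 29.0, 20.0, 0.0 m³/s.
ΣQ_DR = 217.0 m³/s.
With Δt = 2 h = 7200 s, V = ΣQ_DR · Δt = 217.0 × 7200 = 1.56 × 10^6 m³.

V ≈ 1.56 × 10^6 m³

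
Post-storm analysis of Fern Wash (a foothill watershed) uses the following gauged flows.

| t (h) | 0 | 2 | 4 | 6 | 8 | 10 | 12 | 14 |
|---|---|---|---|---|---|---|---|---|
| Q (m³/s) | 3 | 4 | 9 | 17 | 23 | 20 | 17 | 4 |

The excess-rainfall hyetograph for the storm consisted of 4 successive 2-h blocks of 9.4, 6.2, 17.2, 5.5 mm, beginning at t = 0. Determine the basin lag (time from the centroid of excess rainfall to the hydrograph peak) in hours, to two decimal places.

t_L ≈ 4.02 h

Centroid of excess rainfall: t_c = Σ P_i·t̄_i / ΣP_i = 3.9817 h (block centres at 1, 3, 5, 7 h).
Hydrograph peak occurs at t = 8 h, so basin lag t_L = 8 − 3.9817 = 4.02 h.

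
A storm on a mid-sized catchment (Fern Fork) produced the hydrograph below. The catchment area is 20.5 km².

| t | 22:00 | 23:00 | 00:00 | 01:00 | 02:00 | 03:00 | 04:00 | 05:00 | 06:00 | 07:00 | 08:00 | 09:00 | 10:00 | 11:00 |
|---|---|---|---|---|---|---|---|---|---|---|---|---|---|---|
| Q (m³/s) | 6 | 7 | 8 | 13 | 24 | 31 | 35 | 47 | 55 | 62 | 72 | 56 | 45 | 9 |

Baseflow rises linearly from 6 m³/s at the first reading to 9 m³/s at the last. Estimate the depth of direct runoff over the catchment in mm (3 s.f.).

Direct runoff: 0.00, 0.77, 1.54, 6.31, 17.08, 23.85, 27.62, 39.38, 47.15, 53.92, 63.69, 47.46, 36.23, 0.00 m³/s; ΣQ_DR = 365.0 m³/s.
V = ΣQ_DR · Δt = 365.0 × 3600 s = 1.314 × 10^6 m³.
Over A = 20.5 km², depth = V / A = 64.1 mm.

d ≈ 64.1 mm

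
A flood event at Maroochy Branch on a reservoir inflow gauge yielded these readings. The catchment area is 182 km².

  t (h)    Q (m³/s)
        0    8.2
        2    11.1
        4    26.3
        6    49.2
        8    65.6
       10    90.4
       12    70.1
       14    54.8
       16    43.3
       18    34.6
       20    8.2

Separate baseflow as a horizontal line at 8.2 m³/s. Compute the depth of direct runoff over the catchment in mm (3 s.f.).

d ≈ 14.7 mm

Direct runoff: 0.0, 2.9, 18.1, 41.0, 57.4, 82.2, 61.9, 46.6, 35.1, 26.4, 0.0 m³/s; ΣQ_DR = 371.6 m³/s.
V = ΣQ_DR · Δt = 371.6 × 7200 s = 2.676 × 10^6 m³.
Over A = 182 km², depth = V / A = 14.7 mm.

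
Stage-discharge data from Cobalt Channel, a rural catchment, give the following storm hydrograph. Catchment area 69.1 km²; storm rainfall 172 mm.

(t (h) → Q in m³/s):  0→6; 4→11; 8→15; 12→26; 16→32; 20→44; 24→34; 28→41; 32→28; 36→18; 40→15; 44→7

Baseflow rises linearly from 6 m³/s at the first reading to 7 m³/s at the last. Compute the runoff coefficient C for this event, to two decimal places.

C ≈ 0.24

ΣQ_DR = 199.0 m³/s; V = ΣQ_DR·Δt = 2.866 × 10^6 m³.
Runoff depth d = V / A = 41.47 mm.
C = d / P = 41.47 / 172 = 0.24.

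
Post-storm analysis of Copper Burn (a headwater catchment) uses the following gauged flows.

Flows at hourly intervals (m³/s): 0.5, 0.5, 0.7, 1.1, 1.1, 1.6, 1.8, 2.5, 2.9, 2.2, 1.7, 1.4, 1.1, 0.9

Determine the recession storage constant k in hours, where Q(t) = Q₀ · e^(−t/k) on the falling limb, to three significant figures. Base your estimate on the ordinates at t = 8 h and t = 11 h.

k ≈ 4.12 h

On the falling limb, Q drops from 2.9 to 1.4 m³/s between t = 8 h and t = 11 h (Δt = 3 h).
k = −Δt / ln(Q₂/Q₁) = −3 / ln(1.4/2.9) = 4.12 h.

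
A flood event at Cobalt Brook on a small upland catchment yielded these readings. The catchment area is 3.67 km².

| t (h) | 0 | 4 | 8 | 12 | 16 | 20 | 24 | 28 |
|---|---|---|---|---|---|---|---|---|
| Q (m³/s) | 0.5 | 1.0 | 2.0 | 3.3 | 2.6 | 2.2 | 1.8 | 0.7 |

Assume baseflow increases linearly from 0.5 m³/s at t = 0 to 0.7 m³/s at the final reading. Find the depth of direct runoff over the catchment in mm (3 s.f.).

d ≈ 36.5 mm

Direct runoff: 0.00, 0.47, 1.44, 2.71, 1.99, 1.56, 1.13, 0.00 m³/s; ΣQ_DR = 9.300 m³/s.
V = ΣQ_DR · Δt = 9.300 × 14400 s = 1.339 × 10^5 m³.
Over A = 3.67 km², depth = V / A = 36.5 mm.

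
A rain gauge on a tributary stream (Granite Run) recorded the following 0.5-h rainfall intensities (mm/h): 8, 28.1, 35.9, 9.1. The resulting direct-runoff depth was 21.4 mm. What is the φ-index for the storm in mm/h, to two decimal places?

Only the 2 blocks with intensity above φ contribute runoff: 28.1, 35.9 mm/h.
Σ(I−φ)·Δt = d  ⇒  (28.1+35.9 − 2φ)·0.5 = 21.4
φ = (64.00 − 21.4/0.5) / 2 = 10.60 mm/h.

φ ≈ 10.60 mm/h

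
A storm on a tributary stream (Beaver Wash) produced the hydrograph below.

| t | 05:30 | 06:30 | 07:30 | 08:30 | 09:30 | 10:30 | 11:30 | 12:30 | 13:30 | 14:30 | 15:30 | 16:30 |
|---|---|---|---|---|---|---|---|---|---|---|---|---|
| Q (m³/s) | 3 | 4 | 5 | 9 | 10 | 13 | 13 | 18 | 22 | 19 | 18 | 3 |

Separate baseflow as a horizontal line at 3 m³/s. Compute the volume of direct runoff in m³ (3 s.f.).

Direct-runoff ordinates (Q − Q_b): 0.0, 1.0, 2.0, 6.0, 7.0, 10.0, 10.0, 15.0, 19.0, 16.0, 15.0, 0.0 m³/s.
ΣQ_DR = 101.0 m³/s.
With Δt = 1 h = 3600 s, V = ΣQ_DR · Δt = 101.0 × 3600 = 3.64 × 10^5 m³.

V ≈ 3.64 × 10^5 m³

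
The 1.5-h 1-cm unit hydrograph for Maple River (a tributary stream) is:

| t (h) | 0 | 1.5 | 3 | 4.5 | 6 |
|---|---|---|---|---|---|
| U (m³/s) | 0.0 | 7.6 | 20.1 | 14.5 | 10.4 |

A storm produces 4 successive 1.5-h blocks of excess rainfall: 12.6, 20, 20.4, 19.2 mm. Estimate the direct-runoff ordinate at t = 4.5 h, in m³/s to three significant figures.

Q ≈ 74.0 m³/s

By discrete convolution, Q_j = Σ (P_i / 10 mm) · U_{j−i}.
At t = 4.5 h (j=3): Q = (12.6/10)·14.5 + (20/10)·20.1 + (20.4/10)·7.6 + (19.2/10)·0.0 = 74.0 m³/s.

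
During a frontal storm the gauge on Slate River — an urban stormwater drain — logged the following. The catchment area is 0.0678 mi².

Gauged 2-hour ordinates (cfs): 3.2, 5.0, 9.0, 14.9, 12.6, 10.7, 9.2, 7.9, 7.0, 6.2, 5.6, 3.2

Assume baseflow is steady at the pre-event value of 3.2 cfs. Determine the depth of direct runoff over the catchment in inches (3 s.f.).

d ≈ 2.56 in

Direct runoff: 0.0, 1.8, 5.8, 11.7, 9.4, 7.5, 6.0, 4.7, 3.8, 3.0, 2.4, 0.0 cfs; ΣQ_DR = 56.10 cfs.
V = ΣQ_DR · Δt = 56.10 × 7200 s = 4.039 × 10^5 ft³.
Over A = 0.0678 mi², depth = V / A = 2.56 in.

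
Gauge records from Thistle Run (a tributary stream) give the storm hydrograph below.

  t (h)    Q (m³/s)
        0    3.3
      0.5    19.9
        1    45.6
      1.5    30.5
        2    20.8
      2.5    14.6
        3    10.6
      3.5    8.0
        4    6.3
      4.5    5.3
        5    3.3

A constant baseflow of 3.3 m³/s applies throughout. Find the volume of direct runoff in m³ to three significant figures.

Direct-runoff ordinates (Q − Q_b): 0.0, 16.6, 42.3, 27.2, 17.5, 11.3, 7.3, 4.7, 3.0, 2.0, 0.0 m³/s.
ΣQ_DR = 131.9 m³/s.
With Δt = 0.5 h = 1800 s, V = ΣQ_DR · Δt = 131.9 × 1800 = 2.37 × 10^5 m³.

V ≈ 2.37 × 10^5 m³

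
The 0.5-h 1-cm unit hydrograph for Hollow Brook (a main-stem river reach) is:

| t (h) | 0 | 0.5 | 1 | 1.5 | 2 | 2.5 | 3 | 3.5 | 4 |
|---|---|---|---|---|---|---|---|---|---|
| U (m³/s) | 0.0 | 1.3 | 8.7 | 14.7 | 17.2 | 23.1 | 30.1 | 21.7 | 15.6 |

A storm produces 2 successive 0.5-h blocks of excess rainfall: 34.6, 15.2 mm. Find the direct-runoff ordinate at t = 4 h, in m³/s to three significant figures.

By discrete convolution, Q_j = Σ (P_i / 10 mm) · U_{j−i}.
At t = 4 h (j=8): Q = (34.6/10)·15.6 + (15.2/10)·21.7 = 87.0 m³/s.

Q ≈ 87.0 m³/s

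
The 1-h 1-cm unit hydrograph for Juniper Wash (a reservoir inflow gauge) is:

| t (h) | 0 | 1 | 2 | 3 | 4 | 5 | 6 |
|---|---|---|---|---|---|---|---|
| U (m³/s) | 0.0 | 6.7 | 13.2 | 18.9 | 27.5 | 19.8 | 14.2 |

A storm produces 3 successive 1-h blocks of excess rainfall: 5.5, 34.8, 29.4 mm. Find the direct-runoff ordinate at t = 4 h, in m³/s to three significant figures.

By discrete convolution, Q_j = Σ (P_i / 10 mm) · U_{j−i}.
At t = 4 h (j=4): Q = (5.5/10)·27.5 + (34.8/10)·18.9 + (29.4/10)·13.2 = 120 m³/s.

Q ≈ 120 m³/s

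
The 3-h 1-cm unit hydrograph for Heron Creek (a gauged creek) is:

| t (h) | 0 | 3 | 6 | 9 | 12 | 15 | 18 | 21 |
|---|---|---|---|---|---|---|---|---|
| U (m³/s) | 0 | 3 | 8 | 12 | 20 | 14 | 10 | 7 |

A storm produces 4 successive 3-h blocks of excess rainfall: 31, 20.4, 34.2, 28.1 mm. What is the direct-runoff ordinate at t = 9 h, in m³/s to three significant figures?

By discrete convolution, Q_j = Σ (P_i / 10 mm) · U_{j−i}.
At t = 9 h (j=3): Q = (31/10)·12 + (20.4/10)·8 + (34.2/10)·3 + (28.1/10)·0 = 63.8 m³/s.

Q ≈ 63.8 m³/s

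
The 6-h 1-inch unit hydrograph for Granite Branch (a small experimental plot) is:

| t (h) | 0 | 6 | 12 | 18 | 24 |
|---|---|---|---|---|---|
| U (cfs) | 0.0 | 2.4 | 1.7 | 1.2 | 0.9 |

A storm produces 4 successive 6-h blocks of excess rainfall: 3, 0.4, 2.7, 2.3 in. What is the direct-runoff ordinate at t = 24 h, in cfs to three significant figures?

Q ≈ 13.3 cfs

By discrete convolution, Q_j = Σ (P_i / 1 in) · U_{j−i}.
At t = 24 h (j=4): Q = (3/1)·0.9 + (0.4/1)·1.2 + (2.7/1)·1.7 + (2.3/1)·2.4 = 13.3 cfs.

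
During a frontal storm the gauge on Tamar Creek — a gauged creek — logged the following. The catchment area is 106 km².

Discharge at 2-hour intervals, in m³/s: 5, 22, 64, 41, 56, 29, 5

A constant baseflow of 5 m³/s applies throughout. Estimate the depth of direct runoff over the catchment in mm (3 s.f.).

Direct runoff: 0.0, 17.0, 59.0, 36.0, 51.0, 24.0, 0.0 m³/s; ΣQ_DR = 187.0 m³/s.
V = ΣQ_DR · Δt = 187.0 × 7200 s = 1.346 × 10^6 m³.
Over A = 106 km², depth = V / A = 12.7 mm.

d ≈ 12.7 mm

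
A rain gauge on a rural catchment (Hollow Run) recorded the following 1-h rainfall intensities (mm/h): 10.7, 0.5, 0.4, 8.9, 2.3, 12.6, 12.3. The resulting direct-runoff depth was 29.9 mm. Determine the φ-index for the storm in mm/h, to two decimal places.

φ ≈ 3.65 mm/h

Only the 4 blocks with intensity above φ contribute runoff: 10.7, 8.9, 12.6, 12.3 mm/h.
Σ(I−φ)·Δt = d  ⇒  (10.7+8.9+12.6+12.3 − 4φ)·1 = 29.9
φ = (44.50 − 29.9/1) / 4 = 3.65 mm/h.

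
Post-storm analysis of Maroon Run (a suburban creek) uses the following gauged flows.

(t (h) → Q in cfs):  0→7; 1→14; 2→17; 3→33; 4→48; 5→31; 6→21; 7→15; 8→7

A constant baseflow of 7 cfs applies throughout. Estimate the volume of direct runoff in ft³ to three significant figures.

V ≈ 4.68 × 10^5 ft³

Direct-runoff ordinates (Q − Q_b): 0.0, 7.0, 10.0, 26.0, 41.0, 24.0, 14.0, 8.0, 0.0 cfs.
ΣQ_DR = 130.0 cfs.
With Δt = 1 h = 3600 s, V = ΣQ_DR · Δt = 130.0 × 3600 = 4.68 × 10^5 ft³.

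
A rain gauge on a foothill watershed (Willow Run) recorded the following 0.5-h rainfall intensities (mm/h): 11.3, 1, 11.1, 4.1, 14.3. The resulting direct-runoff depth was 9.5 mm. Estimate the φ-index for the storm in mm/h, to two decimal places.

φ ≈ 5.90 mm/h

Only the 3 blocks with intensity above φ contribute runoff: 11.3, 11.1, 14.3 mm/h.
Σ(I−φ)·Δt = d  ⇒  (11.3+11.1+14.3 − 3φ)·0.5 = 9.5
φ = (36.70 − 9.5/0.5) / 3 = 5.90 mm/h.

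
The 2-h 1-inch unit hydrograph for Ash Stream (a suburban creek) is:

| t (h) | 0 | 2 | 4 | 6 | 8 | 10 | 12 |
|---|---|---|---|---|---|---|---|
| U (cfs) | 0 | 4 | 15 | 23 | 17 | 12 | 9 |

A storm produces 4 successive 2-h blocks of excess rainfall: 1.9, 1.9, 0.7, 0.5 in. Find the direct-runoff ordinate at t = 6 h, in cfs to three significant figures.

By discrete convolution, Q_j = Σ (P_i / 1 in) · U_{j−i}.
At t = 6 h (j=3): Q = (1.9/1)·23 + (1.9/1)·15 + (0.7/1)·4 + (0.5/1)·0 = 75.0 cfs.

Q ≈ 75.0 cfs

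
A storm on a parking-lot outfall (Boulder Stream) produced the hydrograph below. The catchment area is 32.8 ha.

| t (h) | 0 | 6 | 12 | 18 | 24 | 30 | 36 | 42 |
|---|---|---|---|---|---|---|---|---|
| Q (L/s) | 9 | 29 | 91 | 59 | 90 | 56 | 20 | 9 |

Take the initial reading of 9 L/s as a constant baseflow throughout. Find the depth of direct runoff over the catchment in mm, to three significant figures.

d ≈ 19.2 mm

Direct runoff: 0.0, 20.0, 82.0, 50.0, 81.0, 47.0, 11.0, 0.0 L/s; ΣQ_DR = 291.0 L/s.
V = ΣQ_DR · Δt = 291.0 × 21600 s = 6.286 × 10^6 L.
Over A = 32.8 ha, depth = V / A = 19.2 mm.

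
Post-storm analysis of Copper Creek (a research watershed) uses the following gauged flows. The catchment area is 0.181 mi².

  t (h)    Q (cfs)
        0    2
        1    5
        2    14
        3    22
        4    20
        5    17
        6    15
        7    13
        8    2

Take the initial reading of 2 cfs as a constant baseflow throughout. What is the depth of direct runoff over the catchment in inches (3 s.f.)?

Direct runoff: 0.0, 3.0, 12.0, 20.0, 18.0, 15.0, 13.0, 11.0, 0.0 cfs; ΣQ_DR = 92.00 cfs.
V = ΣQ_DR · Δt = 92.00 × 3600 s = 3.312 × 10^5 ft³.
Over A = 0.181 mi², depth = V / A = 0.788 in.

d ≈ 0.788 in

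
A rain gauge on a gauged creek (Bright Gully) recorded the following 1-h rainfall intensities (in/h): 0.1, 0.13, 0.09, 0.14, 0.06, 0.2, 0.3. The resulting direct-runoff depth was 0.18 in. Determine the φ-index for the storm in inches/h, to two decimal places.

Only the 2 blocks with intensity above φ contribute runoff: 0.2, 0.3 in/h.
Σ(I−φ)·Δt = d  ⇒  (0.2+0.3 − 2φ)·1 = 0.18
φ = (0.5000 − 0.18/1) / 2 = 0.16 in/h.

φ ≈ 0.16 in/h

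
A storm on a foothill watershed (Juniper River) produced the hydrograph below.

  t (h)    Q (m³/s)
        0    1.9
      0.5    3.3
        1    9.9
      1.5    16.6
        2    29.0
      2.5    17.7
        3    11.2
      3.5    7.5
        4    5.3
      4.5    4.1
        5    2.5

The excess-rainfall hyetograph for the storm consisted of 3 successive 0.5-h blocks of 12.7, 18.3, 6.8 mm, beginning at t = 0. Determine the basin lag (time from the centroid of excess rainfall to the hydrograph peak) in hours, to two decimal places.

Centroid of excess rainfall: t_c = Σ P_i·t̄_i / ΣP_i = 0.6720 h (block centres at 0.25, 0.75, 1.25 h).
Hydrograph peak occurs at t = 2 h, so basin lag t_L = 2 − 0.6720 = 1.33 h.

t_L ≈ 1.33 h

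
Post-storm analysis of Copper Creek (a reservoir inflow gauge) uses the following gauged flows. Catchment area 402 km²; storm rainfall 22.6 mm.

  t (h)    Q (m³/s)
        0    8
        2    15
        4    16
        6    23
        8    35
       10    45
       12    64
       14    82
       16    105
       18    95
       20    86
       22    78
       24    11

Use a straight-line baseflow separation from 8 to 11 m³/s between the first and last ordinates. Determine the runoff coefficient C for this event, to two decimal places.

ΣQ_DR = 539.5 m³/s; V = ΣQ_DR·Δt = 3.884 × 10^6 m³.
Runoff depth d = V / A = 9.663 mm.
C = d / P = 9.663 / 22.6 = 0.43.

C ≈ 0.43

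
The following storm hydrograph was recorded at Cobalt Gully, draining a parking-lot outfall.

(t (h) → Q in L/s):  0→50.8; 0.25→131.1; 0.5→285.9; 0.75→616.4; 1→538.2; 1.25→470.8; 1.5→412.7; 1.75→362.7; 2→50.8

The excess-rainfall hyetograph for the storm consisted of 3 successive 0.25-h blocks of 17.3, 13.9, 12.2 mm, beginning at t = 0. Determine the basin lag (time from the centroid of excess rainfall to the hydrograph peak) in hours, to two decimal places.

t_L ≈ 0.40 h

Centroid of excess rainfall: t_c = Σ P_i·t̄_i / ΣP_i = 0.3456 h (block centres at 0.125, 0.375, 0.625 h).
Hydrograph peak occurs at t = 0.75 h, so basin lag t_L = 0.75 − 0.3456 = 0.40 h.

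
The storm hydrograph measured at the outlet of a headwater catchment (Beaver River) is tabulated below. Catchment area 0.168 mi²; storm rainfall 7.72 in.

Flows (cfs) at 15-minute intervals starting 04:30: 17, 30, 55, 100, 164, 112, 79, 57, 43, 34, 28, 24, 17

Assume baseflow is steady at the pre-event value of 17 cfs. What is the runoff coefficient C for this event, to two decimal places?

C ≈ 0.16

ΣQ_DR = 539.0 cfs; V = ΣQ_DR·Δt = 4.851 × 10^5 ft³.
Runoff depth d = V / A = 1.243 in.
C = d / P = 1.243 / 7.72 = 0.16.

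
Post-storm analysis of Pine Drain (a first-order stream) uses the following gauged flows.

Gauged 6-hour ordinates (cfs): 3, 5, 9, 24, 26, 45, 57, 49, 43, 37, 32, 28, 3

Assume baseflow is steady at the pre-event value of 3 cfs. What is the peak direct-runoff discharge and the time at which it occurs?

Q_p = 54.0 cfs at t = 36 h

Subtracting baseflow gives direct-runoff ordinates: 0.0, 2.0, 6.0, 21.0, 23.0, 42.0, 54.0, 46.0, 40.0, 34.0, 29.0, 25.0, 0.0 cfs.
The maximum is 54.0 cfs, occurring at the reading for t = 36 h.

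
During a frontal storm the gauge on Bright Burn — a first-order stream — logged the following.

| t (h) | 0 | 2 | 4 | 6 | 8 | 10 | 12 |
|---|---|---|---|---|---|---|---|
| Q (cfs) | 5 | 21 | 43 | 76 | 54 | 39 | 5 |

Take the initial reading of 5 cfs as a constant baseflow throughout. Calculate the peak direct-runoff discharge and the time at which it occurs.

Q_p = 71.0 cfs at t = 6 h

Subtracting baseflow gives direct-runoff ordinates: 0.0, 16.0, 38.0, 71.0, 49.0, 34.0, 0.0 cfs.
The maximum is 71.0 cfs, occurring at the reading for t = 6 h.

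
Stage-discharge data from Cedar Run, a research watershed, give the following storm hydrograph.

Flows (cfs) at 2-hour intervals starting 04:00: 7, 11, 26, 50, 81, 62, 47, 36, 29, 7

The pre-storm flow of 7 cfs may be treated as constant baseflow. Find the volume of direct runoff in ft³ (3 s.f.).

Direct-runoff ordinates (Q − Q_b): 0.0, 4.0, 19.0, 43.0, 74.0, 55.0, 40.0, 29.0, 22.0, 0.0 cfs.
ΣQ_DR = 286.0 cfs.
With Δt = 2 h = 7200 s, V = ΣQ_DR · Δt = 286.0 × 7200 = 2.06 × 10^6 ft³.

V ≈ 2.06 × 10^6 ft³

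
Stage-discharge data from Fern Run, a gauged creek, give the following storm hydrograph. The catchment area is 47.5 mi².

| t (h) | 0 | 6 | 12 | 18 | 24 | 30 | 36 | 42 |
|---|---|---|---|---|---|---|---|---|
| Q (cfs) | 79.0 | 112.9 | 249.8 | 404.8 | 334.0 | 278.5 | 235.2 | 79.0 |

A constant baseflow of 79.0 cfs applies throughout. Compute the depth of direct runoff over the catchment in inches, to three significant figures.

d ≈ 0.223 in

Direct runoff: 0.0, 33.9, 170.8, 325.8, 255.0, 199.5, 156.2, 0.0 cfs; ΣQ_DR = 1141 cfs.
V = ΣQ_DR · Δt = 1141 × 21600 s = 2.465 × 10^7 ft³.
Over A = 47.5 mi², depth = V / A = 0.223 in.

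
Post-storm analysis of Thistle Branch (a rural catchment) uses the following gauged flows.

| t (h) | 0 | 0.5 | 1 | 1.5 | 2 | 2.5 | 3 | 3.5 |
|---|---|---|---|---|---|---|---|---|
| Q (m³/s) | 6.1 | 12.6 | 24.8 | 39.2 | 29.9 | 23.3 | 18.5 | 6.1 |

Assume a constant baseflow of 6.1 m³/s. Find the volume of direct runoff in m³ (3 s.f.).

V ≈ 2.01 × 10^5 m³

Direct-runoff ordinates (Q − Q_b): 0.0, 6.5, 18.7, 33.1, 23.8, 17.2, 12.4, 0.0 m³/s.
ΣQ_DR = 111.7 m³/s.
With Δt = 0.5 h = 1800 s, V = ΣQ_DR · Δt = 111.7 × 1800 = 2.01 × 10^5 m³.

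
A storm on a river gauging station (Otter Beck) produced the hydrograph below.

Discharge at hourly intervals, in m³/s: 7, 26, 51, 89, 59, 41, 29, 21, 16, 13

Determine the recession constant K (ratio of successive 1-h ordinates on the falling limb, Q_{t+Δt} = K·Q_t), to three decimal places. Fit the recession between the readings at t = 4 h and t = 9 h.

K ≈ 0.739

Using the recession-limb readings at t = 4 h and t = 9 h: Q falls from 59 to 13 m³/s over 5 intervals.
K = (Q₂/Q₁)^(1/5) = (13/59)^(1/5) = 0.739.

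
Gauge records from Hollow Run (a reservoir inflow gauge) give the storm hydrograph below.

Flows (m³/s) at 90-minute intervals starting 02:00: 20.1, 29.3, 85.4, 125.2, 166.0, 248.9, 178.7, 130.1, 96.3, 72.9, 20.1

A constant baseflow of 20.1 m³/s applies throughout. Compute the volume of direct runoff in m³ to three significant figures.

V ≈ 5.14 × 10^6 m³

Direct-runoff ordinates (Q − Q_b): 0.0, 9.2, 65.3, 105.1, 145.9, 228.8, 158.6, 110.0, 76.2, 52.8, 0.0 m³/s.
ΣQ_DR = 951.9 m³/s.
With Δt = 1.5 h = 5400 s, V = ΣQ_DR · Δt = 951.9 × 5400 = 5.14 × 10^6 m³.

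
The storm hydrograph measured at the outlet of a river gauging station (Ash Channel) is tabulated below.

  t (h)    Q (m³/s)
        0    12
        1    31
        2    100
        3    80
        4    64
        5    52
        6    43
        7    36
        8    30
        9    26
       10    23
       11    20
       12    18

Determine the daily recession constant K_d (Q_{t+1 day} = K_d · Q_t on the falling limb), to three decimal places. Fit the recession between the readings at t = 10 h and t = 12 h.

K_d ≈ 0.053

Between t = 10 h and t = 12 h the flow falls from 23 to 18 m³/s over 2×1 h = 2 h.
Per-interval ratio K = (18/23)^(1/2) = 0.8847; K_d = K^(24/1) = 0.053.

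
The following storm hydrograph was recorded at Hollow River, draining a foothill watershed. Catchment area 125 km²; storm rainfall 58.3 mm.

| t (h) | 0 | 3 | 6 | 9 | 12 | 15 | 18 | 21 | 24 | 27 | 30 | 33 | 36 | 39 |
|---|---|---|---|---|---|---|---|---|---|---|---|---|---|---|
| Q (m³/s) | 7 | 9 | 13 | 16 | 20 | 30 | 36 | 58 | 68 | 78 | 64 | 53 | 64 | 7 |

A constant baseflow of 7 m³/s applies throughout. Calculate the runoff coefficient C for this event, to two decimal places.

C ≈ 0.63

ΣQ_DR = 425.0 m³/s; V = ΣQ_DR·Δt = 4.590 × 10^6 m³.
Runoff depth d = V / A = 36.72 mm.
C = d / P = 36.72 / 58.3 = 0.63.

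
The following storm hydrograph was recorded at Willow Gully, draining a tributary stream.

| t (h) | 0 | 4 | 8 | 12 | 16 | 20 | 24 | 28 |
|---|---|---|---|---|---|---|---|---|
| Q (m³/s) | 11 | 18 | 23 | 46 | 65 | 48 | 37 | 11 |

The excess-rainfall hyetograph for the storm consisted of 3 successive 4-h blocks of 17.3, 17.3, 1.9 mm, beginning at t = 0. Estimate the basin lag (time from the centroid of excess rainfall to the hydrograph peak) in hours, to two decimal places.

Centroid of excess rainfall: t_c = Σ P_i·t̄_i / ΣP_i = 4.3123 h (block centres at 2, 6, 10 h).
Hydrograph peak occurs at t = 16 h, so basin lag t_L = 16 − 4.3123 = 11.69 h.

t_L ≈ 11.69 h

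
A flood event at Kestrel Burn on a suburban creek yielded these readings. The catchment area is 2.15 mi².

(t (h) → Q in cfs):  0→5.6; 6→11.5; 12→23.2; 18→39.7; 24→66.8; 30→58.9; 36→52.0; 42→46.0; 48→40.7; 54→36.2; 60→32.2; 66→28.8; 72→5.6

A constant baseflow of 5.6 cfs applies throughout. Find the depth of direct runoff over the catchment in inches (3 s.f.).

d ≈ 1.62 in

Direct runoff: 0.0, 5.9, 17.6, 34.1, 61.2, 53.3, 46.4, 40.4, 35.1, 30.6, 26.6, 23.2, 0.0 cfs; ΣQ_DR = 374.4 cfs.
V = ΣQ_DR · Δt = 374.4 × 21600 s = 8.087 × 10^6 ft³.
Over A = 2.15 mi², depth = V / A = 1.62 in.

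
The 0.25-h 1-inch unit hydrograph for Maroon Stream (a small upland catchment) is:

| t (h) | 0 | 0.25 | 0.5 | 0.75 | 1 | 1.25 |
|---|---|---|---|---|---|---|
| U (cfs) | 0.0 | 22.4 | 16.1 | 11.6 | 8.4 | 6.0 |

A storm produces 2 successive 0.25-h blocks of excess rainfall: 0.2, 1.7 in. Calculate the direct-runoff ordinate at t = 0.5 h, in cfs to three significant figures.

Q ≈ 41.3 cfs

By discrete convolution, Q_j = Σ (P_i / 1 in) · U_{j−i}.
At t = 0.5 h (j=2): Q = (0.2/1)·16.1 + (1.7/1)·22.4 = 41.3 cfs.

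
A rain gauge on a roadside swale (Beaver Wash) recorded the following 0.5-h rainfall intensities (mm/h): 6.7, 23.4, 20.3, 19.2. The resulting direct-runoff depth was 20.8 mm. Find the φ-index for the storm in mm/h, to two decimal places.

φ ≈ 7.10 mm/h

Only the 3 blocks with intensity above φ contribute runoff: 23.4, 20.3, 19.2 mm/h.
Σ(I−φ)·Δt = d  ⇒  (23.4+20.3+19.2 − 3φ)·0.5 = 20.8
φ = (62.90 − 20.8/0.5) / 3 = 7.10 mm/h.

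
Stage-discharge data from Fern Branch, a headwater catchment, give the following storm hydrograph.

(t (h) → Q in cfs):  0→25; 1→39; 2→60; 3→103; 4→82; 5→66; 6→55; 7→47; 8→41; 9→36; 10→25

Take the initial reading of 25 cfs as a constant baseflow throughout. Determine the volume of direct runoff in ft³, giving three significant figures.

V ≈ 1.09 × 10^6 ft³

Direct-runoff ordinates (Q − Q_b): 0.0, 14.0, 35.0, 78.0, 57.0, 41.0, 30.0, 22.0, 16.0, 11.0, 0.0 cfs.
ΣQ_DR = 304.0 cfs.
With Δt = 1 h = 3600 s, V = ΣQ_DR · Δt = 304.0 × 3600 = 1.09 × 10^6 ft³.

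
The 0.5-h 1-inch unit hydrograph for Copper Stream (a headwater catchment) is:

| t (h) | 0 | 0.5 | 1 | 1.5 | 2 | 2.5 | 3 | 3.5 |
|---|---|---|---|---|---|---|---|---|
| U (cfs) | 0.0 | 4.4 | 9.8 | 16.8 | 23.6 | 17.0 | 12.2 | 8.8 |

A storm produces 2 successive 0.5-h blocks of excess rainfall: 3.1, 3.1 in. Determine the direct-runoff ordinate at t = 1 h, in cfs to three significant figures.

By discrete convolution, Q_j = Σ (P_i / 1 in) · U_{j−i}.
At t = 1 h (j=2): Q = (3.1/1)·9.8 + (3.1/1)·4.4 = 44.0 cfs.

Q ≈ 44.0 cfs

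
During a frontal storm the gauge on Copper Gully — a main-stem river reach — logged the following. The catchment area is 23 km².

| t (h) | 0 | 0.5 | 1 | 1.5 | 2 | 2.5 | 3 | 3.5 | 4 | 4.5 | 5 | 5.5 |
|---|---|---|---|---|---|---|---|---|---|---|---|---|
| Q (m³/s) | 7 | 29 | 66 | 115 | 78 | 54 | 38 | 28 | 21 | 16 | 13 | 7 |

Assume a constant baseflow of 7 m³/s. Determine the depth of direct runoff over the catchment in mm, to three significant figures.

Direct runoff: 0.0, 22.0, 59.0, 108.0, 71.0, 47.0, 31.0, 21.0, 14.0, 9.0, 6.0, 0.0 m³/s; ΣQ_DR = 388.0 m³/s.
V = ΣQ_DR · Δt = 388.0 × 1800 s = 6.984 × 10^5 m³.
Over A = 23 km², depth = V / A = 30.4 mm.

d ≈ 30.4 mm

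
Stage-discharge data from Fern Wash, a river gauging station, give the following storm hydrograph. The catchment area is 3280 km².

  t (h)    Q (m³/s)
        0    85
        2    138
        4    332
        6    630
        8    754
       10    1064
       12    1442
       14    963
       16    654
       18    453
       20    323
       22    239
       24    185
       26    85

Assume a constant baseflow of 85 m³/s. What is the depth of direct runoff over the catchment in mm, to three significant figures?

d ≈ 13.5 mm

Direct runoff: 0.0, 53.0, 247.0, 545.0, 669.0, 979.0, 1357.0, 878.0, 569.0, 368.0, 238.0, 154.0, 100.0, 0.0 m³/s; ΣQ_DR = 6157 m³/s.
V = ΣQ_DR · Δt = 6157 × 7200 s = 4.433 × 10^7 m³.
Over A = 3280 km², depth = V / A = 13.5 mm.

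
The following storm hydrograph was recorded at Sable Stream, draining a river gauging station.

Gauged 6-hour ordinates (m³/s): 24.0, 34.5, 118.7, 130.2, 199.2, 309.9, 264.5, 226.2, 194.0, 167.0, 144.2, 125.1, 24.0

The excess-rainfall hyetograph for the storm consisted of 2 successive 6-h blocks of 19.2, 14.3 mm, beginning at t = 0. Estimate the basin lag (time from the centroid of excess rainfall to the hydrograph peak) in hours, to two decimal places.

Centroid of excess rainfall: t_c = Σ P_i·t̄_i / ΣP_i = 5.5612 h (block centres at 3, 9 h).
Hydrograph peak occurs at t = 30 h, so basin lag t_L = 30 − 5.5612 = 24.44 h.

t_L ≈ 24.44 h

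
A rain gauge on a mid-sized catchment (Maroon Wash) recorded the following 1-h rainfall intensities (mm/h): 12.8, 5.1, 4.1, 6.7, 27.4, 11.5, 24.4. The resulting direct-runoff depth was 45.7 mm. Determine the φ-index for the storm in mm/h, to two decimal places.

Only the 4 blocks with intensity above φ contribute runoff: 12.8, 27.4, 11.5, 24.4 mm/h.
Σ(I−φ)·Δt = d  ⇒  (12.8+27.4+11.5+24.4 − 4φ)·1 = 45.7
φ = (76.10 − 45.7/1) / 4 = 7.60 mm/h.

φ ≈ 7.60 mm/h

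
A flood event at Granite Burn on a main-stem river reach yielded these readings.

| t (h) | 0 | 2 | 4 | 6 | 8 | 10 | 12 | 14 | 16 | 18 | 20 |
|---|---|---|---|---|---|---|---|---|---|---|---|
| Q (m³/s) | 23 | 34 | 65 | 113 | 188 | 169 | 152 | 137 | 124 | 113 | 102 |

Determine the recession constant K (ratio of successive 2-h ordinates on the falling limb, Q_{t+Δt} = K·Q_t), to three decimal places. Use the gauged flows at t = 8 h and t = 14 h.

Using the recession-limb readings at t = 8 h and t = 14 h: Q falls from 188 to 137 m³/s over 3 intervals.
K = (Q₂/Q₁)^(1/3) = (137/188)^(1/3) = 0.900.

K ≈ 0.900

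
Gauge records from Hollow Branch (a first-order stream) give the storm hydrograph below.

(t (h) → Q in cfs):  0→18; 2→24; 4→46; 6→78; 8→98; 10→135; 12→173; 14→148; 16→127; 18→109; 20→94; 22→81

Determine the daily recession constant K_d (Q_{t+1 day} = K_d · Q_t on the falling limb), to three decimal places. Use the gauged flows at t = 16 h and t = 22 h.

Between t = 16 h and t = 22 h the flow falls from 127 to 81 cfs over 3×2 h = 6 h.
Per-interval ratio K = (81/127)^(1/3) = 0.8608; K_d = K^(24/2) = 0.165.

K_d ≈ 0.165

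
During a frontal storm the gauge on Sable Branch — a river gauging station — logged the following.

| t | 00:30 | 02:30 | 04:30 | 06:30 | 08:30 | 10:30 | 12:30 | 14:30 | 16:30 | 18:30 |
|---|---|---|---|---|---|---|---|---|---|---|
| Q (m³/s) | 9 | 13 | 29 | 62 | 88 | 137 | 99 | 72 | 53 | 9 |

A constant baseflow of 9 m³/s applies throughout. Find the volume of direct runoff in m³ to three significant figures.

V ≈ 3.46 × 10^6 m³

Direct-runoff ordinates (Q − Q_b): 0.0, 4.0, 20.0, 53.0, 79.0, 128.0, 90.0, 63.0, 44.0, 0.0 m³/s.
ΣQ_DR = 481.0 m³/s.
With Δt = 2 h = 7200 s, V = ΣQ_DR · Δt = 481.0 × 7200 = 3.46 × 10^6 m³.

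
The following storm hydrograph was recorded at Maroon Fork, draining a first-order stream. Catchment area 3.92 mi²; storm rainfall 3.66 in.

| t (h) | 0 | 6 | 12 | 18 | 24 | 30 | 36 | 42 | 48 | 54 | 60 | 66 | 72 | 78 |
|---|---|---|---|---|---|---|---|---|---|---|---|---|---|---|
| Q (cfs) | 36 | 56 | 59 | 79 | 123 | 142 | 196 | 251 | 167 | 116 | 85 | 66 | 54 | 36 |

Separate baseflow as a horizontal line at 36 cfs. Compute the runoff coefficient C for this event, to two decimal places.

ΣQ_DR = 962.0 cfs; V = ΣQ_DR·Δt = 2.078 × 10^7 ft³.
Runoff depth d = V / A = 2.282 in.
C = d / P = 2.282 / 3.66 = 0.62.

C ≈ 0.62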